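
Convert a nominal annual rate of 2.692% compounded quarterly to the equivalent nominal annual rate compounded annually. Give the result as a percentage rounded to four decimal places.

2.7193%

EAR = (1 + 0.02692/4)^4 − 1 = 0.027193.
Compounded annually, the equivalent nominal rate is the EAR itself: 2.7193%.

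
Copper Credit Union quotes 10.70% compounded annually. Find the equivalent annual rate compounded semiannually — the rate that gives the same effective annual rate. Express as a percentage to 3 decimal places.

Compounded annually, EAR = nominal = 0.107000.
Solve (1 + r/2)^2 = 1.107000: r/2 = 1.107000^(1/2) − 1 = 0.052141, so r = 0.104281 = 10.428%.

10.428%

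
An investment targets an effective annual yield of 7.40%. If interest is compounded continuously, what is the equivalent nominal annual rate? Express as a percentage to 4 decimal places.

Continuous: nominal r satisfies e^r − 1 = 0.0740.
r = ln(1 + 0.0740) = ln(1.0740) = 0.071390 = 7.1390%.

7.1390%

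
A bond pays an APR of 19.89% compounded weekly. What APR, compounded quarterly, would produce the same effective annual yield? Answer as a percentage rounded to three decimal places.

20.353%

EAR = (1 + 0.1989/52)^52 − 1 = 0.219597.
Solve (1 + r/4)^4 = 1.219597: r/4 = 1.219597^(1/4) − 1 = 0.050882, so r = 0.203529 = 20.353%.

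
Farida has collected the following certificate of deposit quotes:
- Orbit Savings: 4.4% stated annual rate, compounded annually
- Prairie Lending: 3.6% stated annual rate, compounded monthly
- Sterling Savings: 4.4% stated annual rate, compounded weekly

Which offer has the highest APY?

Sterling Savings

Orbit Savings: compounded annually, EAR = 4.400%
Prairie Lending: (1 + 0.036/12)^12 − 1 = 3.660%
Sterling Savings: (1 + 0.044/52)^52 − 1 = 4.496%
The highest effective annual rate is Sterling Savings at 4.496%.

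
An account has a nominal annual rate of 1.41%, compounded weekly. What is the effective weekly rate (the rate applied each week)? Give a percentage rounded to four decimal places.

With a nominal annual rate compounded weekly, the periodic rate is the nominal rate divided by 52.
i = 0.0141 / 52 = 0.0002712 = 0.0271%.

0.0271%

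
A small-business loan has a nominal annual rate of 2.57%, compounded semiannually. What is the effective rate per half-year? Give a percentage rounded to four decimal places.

1.2850%

With a nominal annual rate compounded semiannually, the periodic rate is the nominal rate divided by 2.
i = 0.0257 / 2 = 0.0128500 = 1.2850%.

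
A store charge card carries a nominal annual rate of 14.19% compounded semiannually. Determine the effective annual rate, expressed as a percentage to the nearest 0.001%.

EAR = (1 + 0.1419/2)^2 − 1.
= (1 + 0.070950)^2 − 1 = 1.146934 − 1 = 14.693%.

14.693%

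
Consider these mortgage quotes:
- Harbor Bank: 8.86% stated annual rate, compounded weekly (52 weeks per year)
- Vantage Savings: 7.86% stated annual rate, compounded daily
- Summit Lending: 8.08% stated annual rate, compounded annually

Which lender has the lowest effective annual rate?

Summit Lending

Harbor Bank: (1 + 0.0886/52)^52 − 1 = 9.256%
Vantage Savings: (1 + 0.0786/365)^365 − 1 = 8.176%
Summit Lending: compounded annually, EAR = 8.080%
The lowest effective annual rate is Summit Lending at 8.080%.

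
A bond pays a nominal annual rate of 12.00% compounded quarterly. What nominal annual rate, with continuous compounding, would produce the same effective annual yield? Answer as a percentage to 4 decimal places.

EAR = (1 + 0.1200/4)^4 − 1 = 0.125509.
Equivalent continuous rate: r = ln(1 + 0.125509) = 0.118235 = 11.8235%.

11.8235%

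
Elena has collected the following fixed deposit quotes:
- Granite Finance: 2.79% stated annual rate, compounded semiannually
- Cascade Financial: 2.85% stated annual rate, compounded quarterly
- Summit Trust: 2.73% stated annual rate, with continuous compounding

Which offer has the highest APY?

Cascade Financial

Granite Finance: (1 + 0.0279/2)^2 − 1 = 2.809%
Cascade Financial: (1 + 0.0285/4)^4 − 1 = 2.881%
Summit Trust: e^0.0273 − 1 = 2.768%
The highest effective annual rate is Cascade Financial at 2.881%.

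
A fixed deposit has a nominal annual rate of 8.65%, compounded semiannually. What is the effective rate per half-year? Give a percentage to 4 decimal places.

4.3250%

With a nominal annual rate compounded semiannually, the periodic rate is the nominal rate divided by 2.
i = 0.0865 / 2 = 0.0432500 = 4.3250%.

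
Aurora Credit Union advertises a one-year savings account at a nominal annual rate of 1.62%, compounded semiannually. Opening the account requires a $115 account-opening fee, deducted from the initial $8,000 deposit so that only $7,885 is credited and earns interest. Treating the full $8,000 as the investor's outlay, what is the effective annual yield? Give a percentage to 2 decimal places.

Value after one year: 7,885 × (1 + 0.0162/2)^2 = 7,885 × 1.016266 = $8,013.25.
Effective yield on the $8,000 outlay: 8,013.25 / 8,000 − 1 = 0.001657 = 0.17%.

0.17%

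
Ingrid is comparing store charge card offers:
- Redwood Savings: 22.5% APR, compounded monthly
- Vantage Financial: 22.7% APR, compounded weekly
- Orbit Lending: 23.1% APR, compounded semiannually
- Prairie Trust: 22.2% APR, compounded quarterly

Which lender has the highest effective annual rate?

Redwood Savings: (1 + 0.225/12)^12 − 1 = 24.972%
Vantage Financial: (1 + 0.227/52)^52 − 1 = 25.421%
Orbit Lending: (1 + 0.231/2)^2 − 1 = 24.434%
Prairie Trust: (1 + 0.222/4)^4 − 1 = 24.117%
The highest effective annual rate is Vantage Financial at 25.421%.

Vantage Financial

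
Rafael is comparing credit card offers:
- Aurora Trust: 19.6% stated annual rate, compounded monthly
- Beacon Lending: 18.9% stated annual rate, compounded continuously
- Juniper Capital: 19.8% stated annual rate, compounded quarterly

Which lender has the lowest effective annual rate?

Aurora Trust: (1 + 0.196/12)^12 − 1 = 21.460%
Beacon Lending: e^0.189 − 1 = 20.804%
Juniper Capital: (1 + 0.198/4)^4 − 1 = 21.319%
The lowest effective annual rate is Beacon Lending at 20.804%.

Beacon Lending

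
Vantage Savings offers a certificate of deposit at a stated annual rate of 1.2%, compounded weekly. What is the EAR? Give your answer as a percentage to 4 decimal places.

1.2071%

EAR = (1 + 0.012/52)^52 − 1.
= (1 + 0.000231)^52 − 1 = 1.012071 − 1 = 1.2071%.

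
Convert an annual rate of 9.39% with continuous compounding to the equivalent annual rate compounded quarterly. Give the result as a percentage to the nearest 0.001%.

EAR under continuous compounding: e^0.0939 − 1 = 0.098450.
Solve (1 + r/4)^4 = 1.098450: r/4 = 1.098450^(1/4) − 1 = 0.023753, so r = 0.095011 = 9.501%.

9.501%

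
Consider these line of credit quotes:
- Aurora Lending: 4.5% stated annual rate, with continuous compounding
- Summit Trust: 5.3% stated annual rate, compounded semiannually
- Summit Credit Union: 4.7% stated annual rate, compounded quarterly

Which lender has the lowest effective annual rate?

Aurora Lending

Aurora Lending: e^0.045 − 1 = 4.603%
Summit Trust: (1 + 0.053/2)^2 − 1 = 5.370%
Summit Credit Union: (1 + 0.047/4)^4 − 1 = 4.783%
The lowest effective annual rate is Aurora Lending at 4.603%.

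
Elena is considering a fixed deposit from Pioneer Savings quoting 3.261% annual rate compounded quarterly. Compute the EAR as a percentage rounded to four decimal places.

EAR = (1 + 0.03261/4)^4 − 1.
= (1 + 0.008153)^4 − 1 = 1.033011 − 1 = 3.3011%.

3.3011%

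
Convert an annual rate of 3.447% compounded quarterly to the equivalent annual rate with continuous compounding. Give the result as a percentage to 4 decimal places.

EAR = (1 + 0.03447/4)^4 − 1 = 0.034918.
Equivalent continuous rate: r = ln(1 + 0.034918) = 0.034322 = 3.4322%.

3.4322%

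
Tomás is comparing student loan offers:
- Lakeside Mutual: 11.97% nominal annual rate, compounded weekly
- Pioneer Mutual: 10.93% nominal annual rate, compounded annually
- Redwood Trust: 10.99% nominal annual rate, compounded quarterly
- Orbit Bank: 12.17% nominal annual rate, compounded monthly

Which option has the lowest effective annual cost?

Pioneer Mutual

Lakeside Mutual: (1 + 0.1197/52)^52 − 1 = 12.700%
Pioneer Mutual: compounded annually, EAR = 10.930%
Redwood Trust: (1 + 0.1099/4)^4 − 1 = 11.451%
Orbit Bank: (1 + 0.1217/12)^12 − 1 = 12.872%
The lowest effective annual rate is Pioneer Mutual at 10.930%.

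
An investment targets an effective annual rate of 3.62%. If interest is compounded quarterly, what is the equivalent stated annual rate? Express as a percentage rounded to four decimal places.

3.5719%

(1 + r/4)^4 − 1 = 0.0362, so 1 + r/4 = 1.0362^(1/4).
r/4 = 0.008930, so r = 0.035719 = 3.5719%.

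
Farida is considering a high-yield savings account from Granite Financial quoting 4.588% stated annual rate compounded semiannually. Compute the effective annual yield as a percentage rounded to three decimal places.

4.641%

EAR = (1 + 0.04588/2)^2 − 1.
= 1.046406 − 1 = 4.641%.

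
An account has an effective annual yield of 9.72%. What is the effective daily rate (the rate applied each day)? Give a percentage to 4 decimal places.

The per-day rate i satisfies (1 + i)^365 = 1 + 0.0972.
i = 1.0972^(1/365) − 1 = 0.0002542 = 0.0254%.

0.0254%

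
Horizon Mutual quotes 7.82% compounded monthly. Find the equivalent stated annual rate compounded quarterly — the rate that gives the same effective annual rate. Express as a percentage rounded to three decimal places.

7.871%

EAR = (1 + 0.0782/12)^12 − 1 = 0.081065.
Solve (1 + r/4)^4 = 1.081065: r/4 = 1.081065^(1/4) − 1 = 0.019678, so r = 0.078711 = 7.871%.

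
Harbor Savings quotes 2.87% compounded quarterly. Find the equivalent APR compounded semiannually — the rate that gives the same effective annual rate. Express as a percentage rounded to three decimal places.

2.880%

EAR = (1 + 0.0287/4)^4 − 1 = 0.029010.
Solve (1 + r/2)^2 = 1.029010: r/2 = 1.029010^(1/2) − 1 = 0.014401, so r = 0.028803 = 2.880%.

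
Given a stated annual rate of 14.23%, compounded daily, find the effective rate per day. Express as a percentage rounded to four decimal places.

With a nominal annual rate compounded daily, the periodic rate is the nominal rate divided by 365.
i = 0.1423 / 365 = 0.0003899 = 0.0390%.

0.0390%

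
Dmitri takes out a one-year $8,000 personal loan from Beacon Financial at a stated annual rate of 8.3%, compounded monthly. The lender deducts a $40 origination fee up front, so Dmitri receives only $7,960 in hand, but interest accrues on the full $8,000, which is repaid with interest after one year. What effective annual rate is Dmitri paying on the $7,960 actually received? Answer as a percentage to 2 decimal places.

9.17%

Amount owed after one year: 8,000 × (1 + 0.083/12)^12 = 8,000 × 1.086231 = $8,689.85.
Effective rate on net proceeds: 8,689.85 / 7,960 − 1 = 0.091690 = 9.17%.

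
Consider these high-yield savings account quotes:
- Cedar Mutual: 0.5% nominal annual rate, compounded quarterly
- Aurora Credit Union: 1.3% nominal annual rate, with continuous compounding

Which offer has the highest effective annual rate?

Cedar Mutual: (1 + 0.005/4)^4 − 1 = 0.501%
Aurora Credit Union: e^0.013 − 1 = 1.308%
The highest effective annual rate is Aurora Credit Union at 1.308%.

Aurora Credit Union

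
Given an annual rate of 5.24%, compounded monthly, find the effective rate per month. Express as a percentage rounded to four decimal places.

0.4367%

With a nominal annual rate compounded monthly, the periodic rate is the nominal rate divided by 12.
i = 0.0524 / 12 = 0.0043667 = 0.4367%.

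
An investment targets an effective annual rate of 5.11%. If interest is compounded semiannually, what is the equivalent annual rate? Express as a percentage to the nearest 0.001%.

5.046%

(1 + r/2)^2 − 1 = 0.0511, so 1 + r/2 = 1.0511^(1/2).
r/2 = 0.025232, so r = 0.050463 = 5.046%.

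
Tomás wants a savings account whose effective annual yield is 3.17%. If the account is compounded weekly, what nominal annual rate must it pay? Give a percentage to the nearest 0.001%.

3.122%

(1 + r/52)^52 − 1 = 0.0317, so 1 + r/52 = 1.0317^(1/52).
r/52 = 0.000600, so r = 0.031217 = 3.122%.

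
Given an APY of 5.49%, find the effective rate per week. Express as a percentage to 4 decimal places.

0.1028%

The per-week rate i satisfies (1 + i)^52 = 1 + 0.0549.
i = 1.0549^(1/52) − 1 = 0.0010283 = 0.1028%.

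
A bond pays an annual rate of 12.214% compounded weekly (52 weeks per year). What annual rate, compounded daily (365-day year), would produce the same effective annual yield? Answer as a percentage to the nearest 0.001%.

EAR = (1 + 0.12214/52)^52 − 1 = 0.129750.
Solve (1 + r/365)^365 = 1.129750: r/365 = 1.129750^(1/365) − 1 = 0.000334, so r = 0.122017 = 12.202%.

12.202%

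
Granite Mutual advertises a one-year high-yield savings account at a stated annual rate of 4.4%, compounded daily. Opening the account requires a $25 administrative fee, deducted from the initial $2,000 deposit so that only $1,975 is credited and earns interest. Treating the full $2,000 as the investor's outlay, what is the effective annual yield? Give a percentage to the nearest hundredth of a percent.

Value after one year: 1,975 × (1 + 0.044/365)^365 = 1,975 × 1.044980 = $2,063.83.
Effective yield on the $2,000 outlay: 2,063.83 / 2,000 − 1 = 0.031917 = 3.19%.

3.19%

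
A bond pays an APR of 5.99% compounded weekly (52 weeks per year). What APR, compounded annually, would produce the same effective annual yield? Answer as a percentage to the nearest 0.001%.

6.169%

EAR = (1 + 0.0599/52)^52 − 1 = 0.061694.
Compounded annually, the equivalent nominal rate is the EAR itself: 6.169%.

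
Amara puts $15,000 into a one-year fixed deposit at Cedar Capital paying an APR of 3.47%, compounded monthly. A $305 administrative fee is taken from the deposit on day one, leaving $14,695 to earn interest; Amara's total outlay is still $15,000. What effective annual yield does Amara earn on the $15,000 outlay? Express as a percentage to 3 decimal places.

Value after one year: 14,695 × (1 + 0.0347/12)^12 = 14,695 × 1.035257 = $15,213.10.
Effective yield on the $15,000 outlay: 15,213.10 / 15,000 − 1 = 0.014207 = 1.421%.

1.421%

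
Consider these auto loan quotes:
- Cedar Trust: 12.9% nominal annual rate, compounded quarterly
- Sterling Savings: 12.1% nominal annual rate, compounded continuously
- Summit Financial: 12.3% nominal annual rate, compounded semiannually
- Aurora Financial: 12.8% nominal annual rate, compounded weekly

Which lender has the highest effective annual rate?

Cedar Trust: (1 + 0.129/4)^4 − 1 = 13.538%
Sterling Savings: e^0.121 − 1 = 12.862%
Summit Financial: (1 + 0.123/2)^2 − 1 = 12.678%
Aurora Financial: (1 + 0.128/52)^52 − 1 = 13.637%
The highest effective annual rate is Aurora Financial at 13.637%.

Aurora Financial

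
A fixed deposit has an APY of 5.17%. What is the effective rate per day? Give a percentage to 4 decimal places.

The per-day rate i satisfies (1 + i)^365 = 1 + 0.0517.
i = 1.0517^(1/365) − 1 = 0.0001381 = 0.0138%.

0.0138%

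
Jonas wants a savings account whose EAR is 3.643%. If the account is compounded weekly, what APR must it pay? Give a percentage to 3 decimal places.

3.579%

(1 + r/52)^52 − 1 = 0.03643, so 1 + r/52 = 1.03643^(1/52).
r/52 = 0.000688, so r = 0.035794 = 3.579%.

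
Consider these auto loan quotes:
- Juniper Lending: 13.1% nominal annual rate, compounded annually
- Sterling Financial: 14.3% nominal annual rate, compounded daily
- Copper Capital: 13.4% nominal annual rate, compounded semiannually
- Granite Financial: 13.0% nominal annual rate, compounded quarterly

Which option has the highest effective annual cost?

Sterling Financial

Juniper Lending: compounded annually, EAR = 13.100%
Sterling Financial: (1 + 0.143/365)^365 − 1 = 15.370%
Copper Capital: (1 + 0.134/2)^2 − 1 = 13.849%
Granite Financial: (1 + 0.130/4)^4 − 1 = 13.648%
The highest effective annual rate is Sterling Financial at 15.370%.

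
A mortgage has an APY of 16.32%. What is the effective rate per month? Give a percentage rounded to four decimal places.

The per-month rate i satisfies (1 + i)^12 = 1 + 0.1632.
i = 1.1632^(1/12) − 1 = 0.0126776 = 1.2678%.

1.2678%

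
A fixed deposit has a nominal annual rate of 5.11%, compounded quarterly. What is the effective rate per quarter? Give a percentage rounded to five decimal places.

With a nominal annual rate compounded quarterly, the periodic rate is the nominal rate divided by 4.
i = 0.0511 / 4 = 0.0127750 = 1.27750%.

1.27750%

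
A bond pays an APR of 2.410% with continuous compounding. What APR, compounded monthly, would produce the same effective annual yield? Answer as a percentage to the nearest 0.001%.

EAR under continuous compounding: e^0.02410 − 1 = 0.024393.
Solve (1 + r/12)^12 = 1.024393: r/12 = 1.024393^(1/12) − 1 = 0.002010, so r = 0.024124 = 2.412%.

2.412%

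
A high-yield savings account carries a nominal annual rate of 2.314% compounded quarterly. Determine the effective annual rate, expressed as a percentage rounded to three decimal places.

EAR = (1 + 0.02314/4)^4 − 1.
= 1.023342 − 1 = 2.334%.

2.334%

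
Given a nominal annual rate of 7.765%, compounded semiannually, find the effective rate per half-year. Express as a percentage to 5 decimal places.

With a nominal annual rate compounded semiannually, the periodic rate is the nominal rate divided by 2.
i = 0.07765 / 2 = 0.0388250 = 3.88250%.

3.88250%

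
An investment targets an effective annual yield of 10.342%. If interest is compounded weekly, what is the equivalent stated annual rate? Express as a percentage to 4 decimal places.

9.8508%

(1 + r/52)^52 − 1 = 0.10342, so 1 + r/52 = 1.10342^(1/52).
r/52 = 0.001894, so r = 0.098508 = 9.8508%.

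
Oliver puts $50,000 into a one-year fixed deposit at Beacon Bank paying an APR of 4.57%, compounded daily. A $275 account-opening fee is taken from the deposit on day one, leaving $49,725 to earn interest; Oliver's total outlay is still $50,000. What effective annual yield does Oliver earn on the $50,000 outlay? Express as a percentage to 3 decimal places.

Value after one year: 49,725 × (1 + 0.0457/365)^365 = 49,725 × 1.046757 = $52,050.01.
Effective yield on the $50,000 outlay: 52,050.01 / 50,000 − 1 = 0.041000 = 4.100%.

4.100%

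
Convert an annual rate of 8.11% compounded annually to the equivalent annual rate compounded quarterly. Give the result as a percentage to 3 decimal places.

Compounded annually, EAR = nominal = 0.081100.
Solve (1 + r/4)^4 = 1.081100: r/4 = 1.081100^(1/4) − 1 = 0.019686, so r = 0.078744 = 7.874%.

7.874%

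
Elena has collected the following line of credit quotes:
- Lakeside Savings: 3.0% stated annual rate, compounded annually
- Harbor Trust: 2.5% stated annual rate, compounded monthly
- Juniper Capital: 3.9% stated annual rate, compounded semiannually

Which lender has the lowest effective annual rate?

Harbor Trust

Lakeside Savings: compounded annually, EAR = 3.000%
Harbor Trust: (1 + 0.025/12)^12 − 1 = 2.529%
Juniper Capital: (1 + 0.039/2)^2 − 1 = 3.938%
The lowest effective annual rate is Harbor Trust at 2.529%.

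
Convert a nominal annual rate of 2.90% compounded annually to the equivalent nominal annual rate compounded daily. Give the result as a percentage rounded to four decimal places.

Compounded annually, EAR = nominal = 0.029000.
Solve (1 + r/365)^365 = 1.029000: r/365 = 1.029000^(1/365) − 1 = 0.000078, so r = 0.028589 = 2.8589%.

2.8589%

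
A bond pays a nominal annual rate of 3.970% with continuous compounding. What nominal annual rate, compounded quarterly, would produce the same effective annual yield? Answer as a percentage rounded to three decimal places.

3.990%

EAR under continuous compounding: e^0.03970 − 1 = 0.040499.
Solve (1 + r/4)^4 = 1.040499: r/4 = 1.040499^(1/4) − 1 = 0.009974, so r = 0.039898 = 3.990%.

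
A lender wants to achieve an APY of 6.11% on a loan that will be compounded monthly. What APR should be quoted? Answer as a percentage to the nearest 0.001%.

(1 + r/12)^12 − 1 = 0.0611, so 1 + r/12 = 1.0611^(1/12).
r/12 = 0.004954, so r = 0.059453 = 5.945%.

5.945%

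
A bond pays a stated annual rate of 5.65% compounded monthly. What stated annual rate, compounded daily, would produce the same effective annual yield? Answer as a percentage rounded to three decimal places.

5.637%

EAR = (1 + 0.0565/12)^12 − 1 = 0.057986.
Solve (1 + r/365)^365 = 1.057986: r/365 = 1.057986^(1/365) − 1 = 0.000154, so r = 0.056372 = 5.637%.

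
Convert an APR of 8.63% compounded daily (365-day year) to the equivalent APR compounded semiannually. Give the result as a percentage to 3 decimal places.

8.818%

EAR = (1 + 0.0863/365)^365 − 1 = 0.090122.
Solve (1 + r/2)^2 = 1.090122: r/2 = 1.090122^(1/2) − 1 = 0.044089, so r = 0.088178 = 8.818%.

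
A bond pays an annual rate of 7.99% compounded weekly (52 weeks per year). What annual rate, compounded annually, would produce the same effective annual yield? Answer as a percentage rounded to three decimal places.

EAR = (1 + 0.0799/52)^52 − 1 = 0.083112.
Compounded annually, the equivalent nominal rate is the EAR itself: 8.311%.

8.311%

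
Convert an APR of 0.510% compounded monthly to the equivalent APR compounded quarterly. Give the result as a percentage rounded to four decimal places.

EAR = (1 + 0.00510/12)^12 − 1 = 0.005112.
Solve (1 + r/4)^4 = 1.005112: r/4 = 1.005112^(1/4) − 1 = 0.001276, so r = 0.005102 = 0.5102%.

0.5102%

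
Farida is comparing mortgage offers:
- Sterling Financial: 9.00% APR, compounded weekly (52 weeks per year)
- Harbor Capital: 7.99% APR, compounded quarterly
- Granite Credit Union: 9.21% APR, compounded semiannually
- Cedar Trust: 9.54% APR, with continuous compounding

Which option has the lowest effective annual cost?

Sterling Financial: (1 + 0.0900/52)^52 − 1 = 9.409%
Harbor Capital: (1 + 0.0799/4)^4 − 1 = 8.233%
Granite Credit Union: (1 + 0.0921/2)^2 − 1 = 9.422%
Cedar Trust: e^0.0954 − 1 = 10.010%
The lowest effective annual rate is Harbor Capital at 8.233%.

Harbor Capital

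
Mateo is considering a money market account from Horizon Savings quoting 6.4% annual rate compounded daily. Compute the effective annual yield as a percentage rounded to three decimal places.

EAR = (1 + 0.064/365)^365 − 1.
= 1.066086 − 1 = 6.609%.

6.609%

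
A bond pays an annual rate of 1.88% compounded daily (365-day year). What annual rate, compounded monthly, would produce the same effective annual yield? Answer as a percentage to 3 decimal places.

1.881%

EAR = (1 + 0.0188/365)^365 − 1 = 0.018977.
Solve (1 + r/12)^12 = 1.018977: r/12 = 1.018977^(1/12) − 1 = 0.001568, so r = 0.018814 = 1.881%.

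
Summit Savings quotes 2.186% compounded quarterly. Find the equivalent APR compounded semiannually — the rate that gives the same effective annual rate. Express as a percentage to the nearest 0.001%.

EAR = (1 + 0.02186/4)^4 − 1 = 0.022040.
Solve (1 + r/2)^2 = 1.022040: r/2 = 1.022040^(1/2) − 1 = 0.010960, so r = 0.021920 = 2.192%.

2.192%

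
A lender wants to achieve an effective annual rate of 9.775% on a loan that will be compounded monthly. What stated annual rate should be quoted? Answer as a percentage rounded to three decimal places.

(1 + r/12)^12 − 1 = 0.09775, so 1 + r/12 = 1.09775^(1/12).
r/12 = 0.007802, so r = 0.093626 = 9.363%.

9.363%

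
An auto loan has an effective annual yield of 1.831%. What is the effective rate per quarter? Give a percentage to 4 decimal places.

The per-quarter rate i satisfies (1 + i)^4 = 1 + 0.01831.
i = 1.01831^(1/4) − 1 = 0.0045464 = 0.4546%.

0.4546%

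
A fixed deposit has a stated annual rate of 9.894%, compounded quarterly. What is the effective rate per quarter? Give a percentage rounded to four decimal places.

With a nominal annual rate compounded quarterly, the periodic rate is the nominal rate divided by 4.
i = 0.09894 / 4 = 0.0247350 = 2.4735%.

2.4735%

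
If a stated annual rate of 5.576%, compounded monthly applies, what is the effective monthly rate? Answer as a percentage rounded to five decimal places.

0.46467%

With a nominal annual rate compounded monthly, the periodic rate is the nominal rate divided by 12.
i = 0.05576 / 12 = 0.0046467 = 0.46467%.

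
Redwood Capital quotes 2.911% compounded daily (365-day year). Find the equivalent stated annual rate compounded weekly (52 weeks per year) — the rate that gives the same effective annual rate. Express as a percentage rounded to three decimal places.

2.912%

EAR = (1 + 0.02911/365)^365 − 1 = 0.029537.
Solve (1 + r/52)^52 = 1.029537: r/52 = 1.029537^(1/52) − 1 = 0.000560, so r = 0.029117 = 2.912%.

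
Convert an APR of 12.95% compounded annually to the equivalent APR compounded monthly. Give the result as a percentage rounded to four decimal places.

Compounded annually, EAR = nominal = 0.129500.
Solve (1 + r/12)^12 = 1.129500: r/12 = 1.129500^(1/12) − 1 = 0.010200, so r = 0.122395 = 12.2395%.

12.2395%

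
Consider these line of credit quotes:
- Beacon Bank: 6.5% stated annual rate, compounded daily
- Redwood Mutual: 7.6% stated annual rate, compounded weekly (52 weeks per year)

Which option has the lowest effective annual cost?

Beacon Bank

Beacon Bank: (1 + 0.065/365)^365 − 1 = 6.715%
Redwood Mutual: (1 + 0.076/52)^52 − 1 = 7.890%
The lowest effective annual rate is Beacon Bank at 6.715%.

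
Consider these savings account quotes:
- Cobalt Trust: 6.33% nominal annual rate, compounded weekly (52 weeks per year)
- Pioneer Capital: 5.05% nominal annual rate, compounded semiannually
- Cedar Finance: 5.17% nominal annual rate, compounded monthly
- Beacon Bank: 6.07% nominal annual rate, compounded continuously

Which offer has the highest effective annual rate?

Cobalt Trust: (1 + 0.0633/52)^52 − 1 = 6.531%
Pioneer Capital: (1 + 0.0505/2)^2 − 1 = 5.114%
Cedar Finance: (1 + 0.0517/12)^12 − 1 = 5.294%
Beacon Bank: e^0.0607 − 1 = 6.258%
The highest effective annual rate is Cobalt Trust at 6.531%.

Cobalt Trust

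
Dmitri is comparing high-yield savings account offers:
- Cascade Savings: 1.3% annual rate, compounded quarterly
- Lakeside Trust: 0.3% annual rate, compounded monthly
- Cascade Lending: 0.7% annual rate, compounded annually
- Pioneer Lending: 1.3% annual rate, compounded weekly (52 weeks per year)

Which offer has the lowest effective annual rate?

Lakeside Trust

Cascade Savings: (1 + 0.013/4)^4 − 1 = 1.306%
Lakeside Trust: (1 + 0.003/12)^12 − 1 = 0.300%
Cascade Lending: compounded annually, EAR = 0.700%
Pioneer Lending: (1 + 0.013/52)^52 − 1 = 1.308%
The lowest effective annual rate is Lakeside Trust at 0.300%.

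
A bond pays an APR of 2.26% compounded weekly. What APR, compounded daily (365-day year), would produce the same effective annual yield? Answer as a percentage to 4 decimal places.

EAR = (1 + 0.0226/52)^52 − 1 = 0.022852.
Solve (1 + r/365)^365 = 1.022852: r/365 = 1.022852^(1/365) − 1 = 0.000062, so r = 0.022596 = 2.2596%.

2.2596%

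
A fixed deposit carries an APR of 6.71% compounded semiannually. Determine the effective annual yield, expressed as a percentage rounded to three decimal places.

6.823%

EAR = (1 + 0.0671/2)^2 − 1.
= (1 + 0.033550)^2 − 1 = 1.068226 − 1 = 6.823%.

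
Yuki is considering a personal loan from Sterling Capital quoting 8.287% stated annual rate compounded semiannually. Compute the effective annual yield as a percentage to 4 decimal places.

8.4587%

EAR = (1 + 0.08287/2)^2 − 1.
= (1 + 0.041435)^2 − 1 = 1.084587 − 1 = 8.4587%.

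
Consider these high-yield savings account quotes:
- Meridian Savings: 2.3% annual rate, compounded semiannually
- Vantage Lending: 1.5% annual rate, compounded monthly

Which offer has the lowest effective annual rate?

Meridian Savings: (1 + 0.023/2)^2 − 1 = 2.313%
Vantage Lending: (1 + 0.015/12)^12 − 1 = 1.510%
The lowest effective annual rate is Vantage Lending at 1.510%.

Vantage Lending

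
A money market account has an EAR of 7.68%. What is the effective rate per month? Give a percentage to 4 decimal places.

0.6185%

The per-month rate i satisfies (1 + i)^12 = 1 + 0.0768.
i = 1.0768^(1/12) − 1 = 0.0061852 = 0.6185%.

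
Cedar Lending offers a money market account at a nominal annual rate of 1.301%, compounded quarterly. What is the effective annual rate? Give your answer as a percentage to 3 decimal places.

1.307%

EAR = (1 + 0.01301/4)^4 − 1.
= 1.013074 − 1 = 1.307%.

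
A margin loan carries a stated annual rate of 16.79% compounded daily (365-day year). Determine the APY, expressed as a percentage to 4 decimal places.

EAR = (1 + 0.1679/365)^365 − 1.
= (1 + 0.000460)^365 − 1 = 1.182773 − 1 = 18.2773%.

18.2773%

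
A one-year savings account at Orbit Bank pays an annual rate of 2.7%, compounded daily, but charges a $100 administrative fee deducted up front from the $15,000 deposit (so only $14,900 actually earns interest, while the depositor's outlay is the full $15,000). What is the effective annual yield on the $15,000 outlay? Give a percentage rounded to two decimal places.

2.05%

Value after one year: 14,900 × (1 + 0.027/365)^365 = 14,900 × 1.027367 = $15,307.76.
Effective yield on the $15,000 outlay: 15,307.76 / 15,000 − 1 = 0.020518 = 2.05%.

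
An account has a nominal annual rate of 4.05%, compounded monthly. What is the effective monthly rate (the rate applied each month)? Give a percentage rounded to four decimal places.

With a nominal annual rate compounded monthly, the periodic rate is the nominal rate divided by 12.
i = 0.0405 / 12 = 0.0033750 = 0.3375%.

0.3375%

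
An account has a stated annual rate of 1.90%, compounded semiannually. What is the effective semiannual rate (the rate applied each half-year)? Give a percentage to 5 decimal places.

0.95000%

With a nominal annual rate compounded semiannually, the periodic rate is the nominal rate divided by 2.
i = 0.0190 / 2 = 0.0095000 = 0.95000%.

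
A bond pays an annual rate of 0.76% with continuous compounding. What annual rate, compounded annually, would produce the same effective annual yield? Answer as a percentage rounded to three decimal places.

EAR under continuous compounding: e^0.0076 − 1 = 0.007629.
Compounded annually, the equivalent nominal rate is the EAR itself: 0.763%.

0.763%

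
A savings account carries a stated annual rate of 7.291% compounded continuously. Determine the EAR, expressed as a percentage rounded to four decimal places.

With continuous compounding, EAR = e^0.07291 − 1.
e^0.07291 = 1.075634, so EAR = 0.075634 = 7.5634%.

7.5634%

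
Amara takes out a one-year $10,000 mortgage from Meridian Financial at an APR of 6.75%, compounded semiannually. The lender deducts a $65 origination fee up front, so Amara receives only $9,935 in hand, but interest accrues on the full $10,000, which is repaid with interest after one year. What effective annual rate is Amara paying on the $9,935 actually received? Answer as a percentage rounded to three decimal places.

7.563%

Amount owed after one year: 10,000 × (1 + 0.0675/2)^2 = 10,000 × 1.068639 = $10,686.39.
Effective rate on net proceeds: 10,686.39 / 9,935 − 1 = 0.075631 = 7.563%.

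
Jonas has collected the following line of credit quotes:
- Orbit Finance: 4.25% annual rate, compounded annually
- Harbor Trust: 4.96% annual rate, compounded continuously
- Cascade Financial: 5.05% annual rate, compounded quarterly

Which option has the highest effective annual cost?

Orbit Finance: compounded annually, EAR = 4.250%
Harbor Trust: e^0.0496 − 1 = 5.085%
Cascade Financial: (1 + 0.0505/4)^4 − 1 = 5.146%
The highest effective annual rate is Cascade Financial at 5.146%.

Cascade Financial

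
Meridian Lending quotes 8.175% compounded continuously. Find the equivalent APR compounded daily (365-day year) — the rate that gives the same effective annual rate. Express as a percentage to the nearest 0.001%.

EAR under continuous compounding: e^0.08175 − 1 = 0.085184.
Solve (1 + r/365)^365 = 1.085184: r/365 = 1.085184^(1/365) − 1 = 0.000224, so r = 0.081759 = 8.176%.

8.176%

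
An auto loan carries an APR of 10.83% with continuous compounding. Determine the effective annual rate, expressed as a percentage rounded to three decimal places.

With continuous compounding, EAR = e^0.1083 − 1.
e^0.1083 = 1.114382, so EAR = 0.114382 = 11.438%.

11.438%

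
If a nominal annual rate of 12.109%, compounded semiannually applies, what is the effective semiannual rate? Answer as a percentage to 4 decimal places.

With a nominal annual rate compounded semiannually, the periodic rate is the nominal rate divided by 2.
i = 0.12109 / 2 = 0.0605450 = 6.0545%.

6.0545%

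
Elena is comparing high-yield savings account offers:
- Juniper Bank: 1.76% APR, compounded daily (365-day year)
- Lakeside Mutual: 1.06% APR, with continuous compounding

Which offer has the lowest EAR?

Juniper Bank: (1 + 0.0176/365)^365 − 1 = 1.776%
Lakeside Mutual: e^0.0106 − 1 = 1.066%
The lowest effective annual rate is Lakeside Mutual at 1.066%.

Lakeside Mutual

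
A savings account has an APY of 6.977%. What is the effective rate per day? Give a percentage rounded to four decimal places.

0.0185%

The per-day rate i satisfies (1 + i)^365 = 1 + 0.06977.
i = 1.06977^(1/365) − 1 = 0.0001848 = 0.0185%.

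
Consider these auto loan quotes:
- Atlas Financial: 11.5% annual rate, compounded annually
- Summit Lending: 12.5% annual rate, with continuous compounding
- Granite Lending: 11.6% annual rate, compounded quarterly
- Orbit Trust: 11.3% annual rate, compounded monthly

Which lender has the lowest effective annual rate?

Atlas Financial: compounded annually, EAR = 11.500%
Summit Lending: e^0.125 − 1 = 13.315%
Granite Lending: (1 + 0.116/4)^4 − 1 = 12.114%
Orbit Trust: (1 + 0.113/12)^12 − 1 = 11.904%
The lowest effective annual rate is Atlas Financial at 11.500%.

Atlas Financial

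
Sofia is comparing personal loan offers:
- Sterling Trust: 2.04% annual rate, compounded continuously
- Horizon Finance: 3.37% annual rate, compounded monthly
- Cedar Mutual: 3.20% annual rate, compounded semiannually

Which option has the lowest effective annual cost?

Sterling Trust

Sterling Trust: e^0.0204 − 1 = 2.061%
Horizon Finance: (1 + 0.0337/12)^12 − 1 = 3.423%
Cedar Mutual: (1 + 0.0320/2)^2 − 1 = 3.226%
The lowest effective annual rate is Sterling Trust at 2.061%.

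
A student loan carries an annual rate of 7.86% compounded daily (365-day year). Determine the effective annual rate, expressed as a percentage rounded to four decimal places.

EAR = (1 + 0.0786/365)^365 − 1.
= 1.081762 − 1 = 8.1762%.

8.1762%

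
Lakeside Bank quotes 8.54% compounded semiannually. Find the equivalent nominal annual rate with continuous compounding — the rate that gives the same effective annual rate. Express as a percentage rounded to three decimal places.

8.363%

EAR = (1 + 0.0854/2)^2 − 1 = 0.087223.
Equivalent continuous rate: r = ln(1 + 0.087223) = 0.083627 = 8.363%.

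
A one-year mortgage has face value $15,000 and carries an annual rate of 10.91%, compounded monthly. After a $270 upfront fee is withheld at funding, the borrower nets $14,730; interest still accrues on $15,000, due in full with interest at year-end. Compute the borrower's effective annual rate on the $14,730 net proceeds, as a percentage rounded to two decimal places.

13.52%

Amount owed after one year: 15,000 × (1 + 0.1091/12)^12 = 15,000 × 1.114724 = $16,720.86.
Effective rate on net proceeds: 16,720.86 / 14,730 − 1 = 0.135157 = 13.52%.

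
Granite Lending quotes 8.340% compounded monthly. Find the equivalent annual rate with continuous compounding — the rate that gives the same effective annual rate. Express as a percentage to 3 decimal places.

EAR = (1 + 0.08340/12)^12 − 1 = 0.086663.
Equivalent continuous rate: r = ln(1 + 0.086663) = 0.083112 = 8.311%.

8.311%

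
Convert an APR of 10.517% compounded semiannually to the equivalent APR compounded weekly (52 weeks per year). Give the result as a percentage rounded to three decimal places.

10.260%

EAR = (1 + 0.10517/2)^2 − 1 = 0.107935.
Solve (1 + r/52)^52 = 1.107935: r/52 = 1.107935^(1/52) − 1 = 0.001973, so r = 0.102599 = 10.260%.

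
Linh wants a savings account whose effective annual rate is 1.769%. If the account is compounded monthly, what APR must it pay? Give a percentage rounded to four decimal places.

1.7548%

(1 + r/12)^12 − 1 = 0.01769, so 1 + r/12 = 1.01769^(1/12).
r/12 = 0.001462, so r = 0.017548 = 1.7548%.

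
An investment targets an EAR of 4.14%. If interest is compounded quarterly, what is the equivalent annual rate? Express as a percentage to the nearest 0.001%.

(1 + r/4)^4 − 1 = 0.0414, so 1 + r/4 = 1.0414^(1/4).
r/4 = 0.010193, so r = 0.040772 = 4.077%.

4.077%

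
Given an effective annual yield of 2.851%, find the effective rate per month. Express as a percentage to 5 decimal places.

0.23453%

The per-month rate i satisfies (1 + i)^12 = 1 + 0.02851.
i = 1.02851^(1/12) − 1 = 0.0023453 = 0.23453%.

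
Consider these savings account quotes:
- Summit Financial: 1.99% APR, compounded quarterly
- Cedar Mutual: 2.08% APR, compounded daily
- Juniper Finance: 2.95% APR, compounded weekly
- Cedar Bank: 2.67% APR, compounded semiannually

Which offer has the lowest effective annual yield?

Summit Financial: (1 + 0.0199/4)^4 − 1 = 2.005%
Cedar Mutual: (1 + 0.0208/365)^365 − 1 = 2.102%
Juniper Finance: (1 + 0.0295/52)^52 − 1 = 2.993%
Cedar Bank: (1 + 0.0267/2)^2 − 1 = 2.688%
The lowest effective annual rate is Summit Financial at 2.005%.

Summit Financial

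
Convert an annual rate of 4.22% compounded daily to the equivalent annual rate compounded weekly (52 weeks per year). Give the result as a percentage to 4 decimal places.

EAR = (1 + 0.0422/365)^365 − 1 = 0.043101.
Solve (1 + r/52)^52 = 1.043101: r/52 = 1.043101^(1/52) − 1 = 0.000812, so r = 0.042215 = 4.2215%.

4.2215%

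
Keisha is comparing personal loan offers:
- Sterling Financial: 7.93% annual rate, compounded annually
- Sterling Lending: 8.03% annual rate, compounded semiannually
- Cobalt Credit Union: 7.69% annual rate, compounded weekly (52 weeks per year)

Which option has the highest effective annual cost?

Sterling Financial: compounded annually, EAR = 7.930%
Sterling Lending: (1 + 0.0803/2)^2 − 1 = 8.191%
Cobalt Credit Union: (1 + 0.0769/52)^52 − 1 = 7.987%
The highest effective annual rate is Sterling Lending at 8.191%.

Sterling Lending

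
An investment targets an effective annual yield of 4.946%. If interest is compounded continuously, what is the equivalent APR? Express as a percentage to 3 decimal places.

4.828%

Continuous: nominal r satisfies e^r − 1 = 0.04946.
r = ln(1 + 0.04946) = ln(1.04946) = 0.048276 = 4.828%.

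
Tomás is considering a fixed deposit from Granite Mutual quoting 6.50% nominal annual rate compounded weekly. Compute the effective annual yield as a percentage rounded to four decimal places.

EAR = (1 + 0.0650/52)^52 − 1.
= (1 + 0.001250)^52 − 1 = 1.067116 − 1 = 6.7116%.

6.7116%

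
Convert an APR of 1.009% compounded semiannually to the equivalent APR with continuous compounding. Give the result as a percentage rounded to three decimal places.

EAR = (1 + 0.01009/2)^2 − 1 = 0.010115.
Equivalent continuous rate: r = ln(1 + 0.010115) = 0.010065 = 1.006%.

1.006%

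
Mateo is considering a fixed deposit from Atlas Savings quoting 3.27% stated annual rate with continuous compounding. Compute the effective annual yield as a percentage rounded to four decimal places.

With continuous compounding, EAR = e^0.0327 − 1.
e^0.0327 = 1.033241, so EAR = 0.033241 = 3.3241%.

3.3241%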